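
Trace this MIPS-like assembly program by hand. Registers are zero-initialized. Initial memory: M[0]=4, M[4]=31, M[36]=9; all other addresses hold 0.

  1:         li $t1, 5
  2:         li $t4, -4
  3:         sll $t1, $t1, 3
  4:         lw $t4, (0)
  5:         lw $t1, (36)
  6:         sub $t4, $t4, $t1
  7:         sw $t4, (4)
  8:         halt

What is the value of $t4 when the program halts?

li $t1, 5 → $t1=5
li $t4, -4 → $t4=-4
sll $t1, $t1, 3 → $t1=5<<3=40
lw $t4, (0) → $t4=M[0]=4
lw $t1, (36) → $t1=M[36]=9
sub $t4, $t4, $t1 → $t4=4-9=-5
sw $t4, (4) → M[4]=-5
halt.

-5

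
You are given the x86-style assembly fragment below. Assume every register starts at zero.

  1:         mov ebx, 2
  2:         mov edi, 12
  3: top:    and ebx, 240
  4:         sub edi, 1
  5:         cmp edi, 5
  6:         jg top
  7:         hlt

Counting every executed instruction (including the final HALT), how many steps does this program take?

31

after mov ebx, 2: ebx=2
after mov edi, 12: edi=12
after and ebx, 240: ebx=2&240=0
after sub edi, 1: edi=12-1=11
cmp edi, 5  (cmp 11,5)
jg top: taken
after and ebx, 240: ebx=0&240=0
after sub edi, 1: edi=11-1=10
cmp edi, 5  (cmp 10,5)
jg top: taken
after and ebx, 240: ebx=0&240=0
after sub edi, 1: edi=10-1=9
cmp edi, 5  (cmp 9,5)
jg top: taken
after and ebx, 240: ebx=0&240=0
after sub edi, 1: edi=9-1=8
cmp edi, 5  (cmp 8,5)
jg top: taken
after and ebx, 240: ebx=0&240=0
after sub edi, 1: edi=8-1=7
cmp edi, 5  (cmp 7,5)
jg top: taken
after and ebx, 240: ebx=0&240=0
after sub edi, 1: edi=7-1=6
cmp edi, 5  (cmp 6,5)
jg top: taken
after and ebx, 240: ebx=0&240=0
after sub edi, 1: edi=6-1=5
cmp edi, 5  (cmp 5,5)
jg top: not taken
halt.
Total executed instructions: 31.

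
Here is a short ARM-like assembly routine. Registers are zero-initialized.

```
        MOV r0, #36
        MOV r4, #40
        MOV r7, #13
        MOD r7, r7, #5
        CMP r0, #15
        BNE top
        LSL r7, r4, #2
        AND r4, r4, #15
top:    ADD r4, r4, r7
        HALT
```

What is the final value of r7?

3

r0=36
r4=40
r7=13
r7=13%5=3
CMP r0, #15  (cmp 36,15)
BNE top: taken
r4=40+3=43
halt.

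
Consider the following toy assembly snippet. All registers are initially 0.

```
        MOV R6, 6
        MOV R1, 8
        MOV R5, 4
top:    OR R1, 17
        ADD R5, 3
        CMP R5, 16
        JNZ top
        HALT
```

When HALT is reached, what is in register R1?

25

after MOV R6, 6: R6=6
after MOV R1, 8: R1=8
after MOV R5, 4: R5=4
after OR R1, 17: R1=8|17=25
after ADD R5, 3: R5=4+3=7
CMP R5, 16  (cmp 7,16)
JNZ top: taken
after OR R1, 17: R1=25|17=25
after ADD R5, 3: R5=7+3=10
CMP R5, 16  (cmp 10,16)
JNZ top: taken
after OR R1, 17: R1=25|17=25
after ADD R5, 3: R5=10+3=13
CMP R5, 16  (cmp 13,16)
JNZ top: taken
after OR R1, 17: R1=25|17=25
after ADD R5, 3: R5=13+3=16
CMP R5, 16  (cmp 16,16)
JNZ top: not taken
halt.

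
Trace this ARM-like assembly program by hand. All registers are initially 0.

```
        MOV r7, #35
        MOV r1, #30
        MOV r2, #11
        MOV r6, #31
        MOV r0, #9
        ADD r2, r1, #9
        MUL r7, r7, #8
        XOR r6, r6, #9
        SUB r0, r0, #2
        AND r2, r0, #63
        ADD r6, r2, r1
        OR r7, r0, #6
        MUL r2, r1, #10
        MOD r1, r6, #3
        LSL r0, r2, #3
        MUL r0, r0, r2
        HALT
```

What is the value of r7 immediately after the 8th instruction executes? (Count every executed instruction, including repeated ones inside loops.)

280

r7=35
r1=30
r2=11
r6=31
r0=9
r2=30+9=39
r7=35*8=280
r6=31^9=22
After step 8: r7 = 280.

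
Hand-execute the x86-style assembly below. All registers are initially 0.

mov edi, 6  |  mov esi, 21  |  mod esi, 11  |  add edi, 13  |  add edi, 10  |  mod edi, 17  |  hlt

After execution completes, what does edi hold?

12

mov edi, 6 → edi=6
mov esi, 21 → esi=21
mod esi, 11 → esi=21%11=10
add edi, 13 → edi=6+13=19
add edi, 10 → edi=19+10=29
mod edi, 17 → edi=29%17=12
halt.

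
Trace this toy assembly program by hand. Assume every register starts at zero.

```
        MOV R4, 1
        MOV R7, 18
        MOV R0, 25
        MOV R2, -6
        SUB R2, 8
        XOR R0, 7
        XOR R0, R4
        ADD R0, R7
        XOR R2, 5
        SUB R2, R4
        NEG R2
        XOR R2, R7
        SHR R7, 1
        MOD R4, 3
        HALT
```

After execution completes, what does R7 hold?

after MOV R4, 1: R4=1
after MOV R7, 18: R7=18
after MOV R0, 25: R0=25
after MOV R2, -6: R2=-6
after SUB R2, 8: R2=(-6)-8=-14
after XOR R0, 7: R0=25^7=30
after XOR R0, R4: R0=30^1=31
after ADD R0, R7: R0=31+18=49
after XOR R2, 5: R2=(-14)^5=-9
after SUB R2, R4: R2=(-9)-1=-10
after NEG R2: R2=-(-10)=10
after XOR R2, R7: R2=10^18=24
after SHR R7, 1: R7=18>>1=9
after MOD R4, 3: R4=1%3=1
halt.

9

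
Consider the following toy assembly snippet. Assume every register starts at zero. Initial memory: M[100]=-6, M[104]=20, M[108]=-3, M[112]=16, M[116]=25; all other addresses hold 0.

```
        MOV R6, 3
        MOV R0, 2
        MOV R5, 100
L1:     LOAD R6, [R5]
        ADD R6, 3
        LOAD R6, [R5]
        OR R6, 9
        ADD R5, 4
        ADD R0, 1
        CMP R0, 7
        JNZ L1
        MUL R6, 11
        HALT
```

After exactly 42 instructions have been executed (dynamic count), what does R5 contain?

120

after MOV R6, 3: R6=3
after MOV R0, 2: R0=2
after MOV R5, 100: R5=100
after LOAD R6, [R5]: R6=M[100]=-6
after ADD R6, 3: R6=(-6)+3=-3
after LOAD R6, [R5]: R6=M[100]=-6
after OR R6, 9: R6=(-6)|9=-5
after ADD R5, 4: R5=100+4=104
after ADD R0, 1: R0=2+1=3
CMP R0, 7  (cmp 3,7)
JNZ L1: taken
after LOAD R6, [R5]: R6=M[104]=20
after ADD R6, 3: R6=20+3=23
after LOAD R6, [R5]: R6=M[104]=20
after OR R6, 9: R6=20|9=29
after ADD R5, 4: R5=104+4=108
after ADD R0, 1: R0=3+1=4
CMP R0, 7  (cmp 4,7)
JNZ L1: taken
after LOAD R6, [R5]: R6=M[108]=-3
after ADD R6, 3: R6=(-3)+3=0
after LOAD R6, [R5]: R6=M[108]=-3
after OR R6, 9: R6=(-3)|9=-3
after ADD R5, 4: R5=108+4=112
after ADD R0, 1: R0=4+1=5
CMP R0, 7  (cmp 5,7)
JNZ L1: taken
after LOAD R6, [R5]: R6=M[112]=16
after ADD R6, 3: R6=16+3=19
after LOAD R6, [R5]: R6=M[112]=16
after OR R6, 9: R6=16|9=25
after ADD R5, 4: R5=112+4=116
after ADD R0, 1: R0=5+1=6
CMP R0, 7  (cmp 6,7)
JNZ L1: taken
after LOAD R6, [R5]: R6=M[116]=25
after ADD R6, 3: R6=25+3=28
after LOAD R6, [R5]: R6=M[116]=25
after OR R6, 9: R6=25|9=25
after ADD R5, 4: R5=116+4=120
after ADD R0, 1: R0=6+1=7
CMP R0, 7  (cmp 7,7)
After step 42: R5 = 120.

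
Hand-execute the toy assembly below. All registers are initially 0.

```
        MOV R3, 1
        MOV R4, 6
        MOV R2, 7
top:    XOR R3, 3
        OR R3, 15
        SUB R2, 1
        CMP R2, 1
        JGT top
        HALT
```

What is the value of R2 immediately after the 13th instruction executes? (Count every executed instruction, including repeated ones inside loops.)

5

R3=1
R4=6
R2=7
R3=1^3=2
R3=2|15=15
R2=7-1=6
CMP R2, 1  (cmp 6,1)
JGT top: taken
R3=15^3=12
R3=12|15=15
R2=6-1=5
CMP R2, 1  (cmp 5,1)
JGT top: taken
After step 13: R2 = 5.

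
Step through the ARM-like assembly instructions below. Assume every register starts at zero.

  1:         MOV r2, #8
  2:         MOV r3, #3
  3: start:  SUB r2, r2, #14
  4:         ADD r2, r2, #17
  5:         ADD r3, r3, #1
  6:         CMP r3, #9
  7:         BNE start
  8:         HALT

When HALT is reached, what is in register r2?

r2=8
r3=3
r2=8-14=-6
r2=(-6)+17=11
r3=3+1=4
CMP r3, #9  (cmp 4,9)
BNE start: taken
r2=11-14=-3
r2=(-3)+17=14
r3=4+1=5
CMP r3, #9  (cmp 5,9)
BNE start: taken
r2=14-14=0
r2=0+17=17
r3=5+1=6
CMP r3, #9  (cmp 6,9)
BNE start: taken
r2=17-14=3
r2=3+17=20
r3=6+1=7
CMP r3, #9  (cmp 7,9)
BNE start: taken
r2=20-14=6
r2=6+17=23
r3=7+1=8
CMP r3, #9  (cmp 8,9)
BNE start: taken
r2=23-14=9
r2=9+17=26
r3=8+1=9
CMP r3, #9  (cmp 9,9)
BNE start: not taken
halt.

26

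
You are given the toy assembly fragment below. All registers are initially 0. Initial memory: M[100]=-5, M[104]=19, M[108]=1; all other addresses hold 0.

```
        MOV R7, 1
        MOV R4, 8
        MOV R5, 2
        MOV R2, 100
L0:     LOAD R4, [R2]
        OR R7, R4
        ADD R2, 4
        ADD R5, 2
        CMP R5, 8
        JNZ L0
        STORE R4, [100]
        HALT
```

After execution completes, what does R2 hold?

112

MOV R7, 1 → R7=1
MOV R4, 8 → R4=8
MOV R5, 2 → R5=2
MOV R2, 100 → R2=100
LOAD R4, [R2] → R4=M[100]=-5
OR R7, R4 → R7=1|(-5)=-5
ADD R2, 4 → R2=100+4=104
ADD R5, 2 → R5=2+2=4
CMP R5, 8  (cmp 4,8)
JNZ L0: taken
LOAD R4, [R2] → R4=M[104]=19
OR R7, R4 → R7=(-5)|19=-5
ADD R2, 4 → R2=104+4=108
ADD R5, 2 → R5=4+2=6
CMP R5, 8  (cmp 6,8)
JNZ L0: taken
LOAD R4, [R2] → R4=M[108]=1
OR R7, R4 → R7=(-5)|1=-5
ADD R2, 4 → R2=108+4=112
ADD R5, 2 → R5=6+2=8
CMP R5, 8  (cmp 8,8)
JNZ L0: not taken
STORE R4, [100] → M[100]=1
halt.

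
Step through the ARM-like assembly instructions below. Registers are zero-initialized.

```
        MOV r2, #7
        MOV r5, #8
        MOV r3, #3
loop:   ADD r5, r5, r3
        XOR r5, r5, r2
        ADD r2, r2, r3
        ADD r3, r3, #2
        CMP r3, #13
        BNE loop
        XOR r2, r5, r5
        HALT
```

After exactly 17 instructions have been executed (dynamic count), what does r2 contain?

r2=7
r5=8
r3=3
r5=8+3=11
r5=11^7=12
r2=7+3=10
r3=3+2=5
CMP r3, #13  (cmp 5,13)
BNE loop: taken
r5=12+5=17
r5=17^10=27
r2=10+5=15
r3=5+2=7
CMP r3, #13  (cmp 7,13)
BNE loop: taken
r5=27+7=34
r5=34^15=45
After step 17: r2 = 15.

15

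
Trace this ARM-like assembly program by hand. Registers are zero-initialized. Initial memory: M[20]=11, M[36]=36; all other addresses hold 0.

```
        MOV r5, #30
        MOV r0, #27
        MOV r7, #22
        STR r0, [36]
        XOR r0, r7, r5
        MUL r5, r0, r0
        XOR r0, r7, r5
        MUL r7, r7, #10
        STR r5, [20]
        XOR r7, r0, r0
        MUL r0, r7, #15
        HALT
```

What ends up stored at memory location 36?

r5=30
r0=27
r7=22
STR r0, [36] → M[36]=27
r0=22^30=8
r5=8*8=64
r0=22^64=86
r7=22*10=220
STR r5, [20] → M[20]=64
r7=86^86=0
r0=0*15=0
halt.

27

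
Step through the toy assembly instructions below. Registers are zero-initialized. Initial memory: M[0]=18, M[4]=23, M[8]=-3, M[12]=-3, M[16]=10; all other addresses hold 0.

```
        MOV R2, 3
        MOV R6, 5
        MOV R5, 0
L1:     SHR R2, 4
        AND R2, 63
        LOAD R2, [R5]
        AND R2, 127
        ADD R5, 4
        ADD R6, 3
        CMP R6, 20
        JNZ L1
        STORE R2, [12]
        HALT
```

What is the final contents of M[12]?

10

after MOV R2, 3: R2=3
after MOV R6, 5: R6=5
after MOV R5, 0: R5=0
after SHR R2, 4: R2=3>>4=0
after AND R2, 63: R2=0&63=0
after LOAD R2, [R5]: R2=M[0]=18
after AND R2, 127: R2=18&127=18
after ADD R5, 4: R5=0+4=4
after ADD R6, 3: R6=5+3=8
CMP R6, 20  (cmp 8,20)
JNZ L1: taken
after SHR R2, 4: R2=18>>4=1
after AND R2, 63: R2=1&63=1
after LOAD R2, [R5]: R2=M[4]=23
after AND R2, 127: R2=23&127=23
after ADD R5, 4: R5=4+4=8
after ADD R6, 3: R6=8+3=11
CMP R6, 20  (cmp 11,20)
JNZ L1: taken
after SHR R2, 4: R2=23>>4=1
after AND R2, 63: R2=1&63=1
after LOAD R2, [R5]: R2=M[8]=-3
after AND R2, 127: R2=(-3)&127=125
after ADD R5, 4: R5=8+4=12
after ADD R6, 3: R6=11+3=14
CMP R6, 20  (cmp 14,20)
JNZ L1: taken
after SHR R2, 4: R2=125>>4=7
after AND R2, 63: R2=7&63=7
after LOAD R2, [R5]: R2=M[12]=-3
after AND R2, 127: R2=(-3)&127=125
after ADD R5, 4: R5=12+4=16
after ADD R6, 3: R6=14+3=17
CMP R6, 20  (cmp 17,20)
JNZ L1: taken
after SHR R2, 4: R2=125>>4=7
after AND R2, 63: R2=7&63=7
after LOAD R2, [R5]: R2=M[16]=10
after AND R2, 127: R2=10&127=10
after ADD R5, 4: R5=16+4=20
after ADD R6, 3: R6=17+3=20
CMP R6, 20  (cmp 20,20)
JNZ L1: not taken
STORE R2, [12] → M[12]=10
halt.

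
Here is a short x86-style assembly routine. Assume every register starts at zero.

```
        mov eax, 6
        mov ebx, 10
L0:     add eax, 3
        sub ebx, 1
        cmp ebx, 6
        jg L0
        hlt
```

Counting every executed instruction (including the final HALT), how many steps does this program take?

after mov eax, 6: eax=6
after mov ebx, 10: ebx=10
after add eax, 3: eax=6+3=9
after sub ebx, 1: ebx=10-1=9
cmp ebx, 6  (cmp 9,6)
jg L0: taken
after add eax, 3: eax=9+3=12
after sub ebx, 1: ebx=9-1=8
cmp ebx, 6  (cmp 8,6)
jg L0: taken
after add eax, 3: eax=12+3=15
after sub ebx, 1: ebx=8-1=7
cmp ebx, 6  (cmp 7,6)
jg L0: taken
after add eax, 3: eax=15+3=18
after sub ebx, 1: ebx=7-1=6
cmp ebx, 6  (cmp 6,6)
jg L0: not taken
halt.
Total executed instructions: 19.

19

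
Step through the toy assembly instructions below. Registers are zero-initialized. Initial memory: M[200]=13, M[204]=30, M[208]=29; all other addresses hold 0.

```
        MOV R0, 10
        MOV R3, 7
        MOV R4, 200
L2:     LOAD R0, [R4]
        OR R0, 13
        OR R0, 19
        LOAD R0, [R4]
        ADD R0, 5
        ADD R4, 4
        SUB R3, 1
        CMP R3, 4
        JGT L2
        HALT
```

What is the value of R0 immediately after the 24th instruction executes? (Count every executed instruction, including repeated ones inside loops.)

R0=10
R3=7
R4=200
R0=M[200]=13
R0=13|13=13
R0=13|19=31
R0=M[200]=13
R0=13+5=18
R4=200+4=204
R3=7-1=6
CMP R3, 4  (cmp 6,4)
JGT L2: taken
R0=M[204]=30
R0=30|13=31
R0=31|19=31
R0=M[204]=30
R0=30+5=35
R4=204+4=208
R3=6-1=5
CMP R3, 4  (cmp 5,4)
JGT L2: taken
R0=M[208]=29
R0=29|13=29
R0=29|19=31
After step 24: R0 = 31.

31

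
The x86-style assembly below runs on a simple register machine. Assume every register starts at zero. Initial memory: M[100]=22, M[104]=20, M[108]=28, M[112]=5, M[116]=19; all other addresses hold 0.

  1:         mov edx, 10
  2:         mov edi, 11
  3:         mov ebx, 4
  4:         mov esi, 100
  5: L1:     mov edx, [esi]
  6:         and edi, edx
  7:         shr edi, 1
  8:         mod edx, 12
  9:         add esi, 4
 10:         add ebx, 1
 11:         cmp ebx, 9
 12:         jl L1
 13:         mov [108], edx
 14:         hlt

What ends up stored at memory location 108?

7

edx=10
edi=11
ebx=4
esi=100
edx=M[100]=22
edi=11&22=2
edi=2>>1=1
edx=22%12=10
esi=100+4=104
ebx=4+1=5
cmp ebx, 9  (cmp 5,9)
jl L1: taken
edx=M[104]=20
edi=1&20=0
edi=0>>1=0
edx=20%12=8
esi=104+4=108
ebx=5+1=6
cmp ebx, 9  (cmp 6,9)
jl L1: taken
edx=M[108]=28
edi=0&28=0
edi=0>>1=0
edx=28%12=4
esi=108+4=112
ebx=6+1=7
cmp ebx, 9  (cmp 7,9)
jl L1: taken
edx=M[112]=5
edi=0&5=0
edi=0>>1=0
edx=5%12=5
esi=112+4=116
ebx=7+1=8
cmp ebx, 9  (cmp 8,9)
jl L1: taken
edx=M[116]=19
edi=0&19=0
edi=0>>1=0
edx=19%12=7
esi=116+4=120
ebx=8+1=9
cmp ebx, 9  (cmp 9,9)
jl L1: not taken
mov [108], edx → M[108]=7
halt.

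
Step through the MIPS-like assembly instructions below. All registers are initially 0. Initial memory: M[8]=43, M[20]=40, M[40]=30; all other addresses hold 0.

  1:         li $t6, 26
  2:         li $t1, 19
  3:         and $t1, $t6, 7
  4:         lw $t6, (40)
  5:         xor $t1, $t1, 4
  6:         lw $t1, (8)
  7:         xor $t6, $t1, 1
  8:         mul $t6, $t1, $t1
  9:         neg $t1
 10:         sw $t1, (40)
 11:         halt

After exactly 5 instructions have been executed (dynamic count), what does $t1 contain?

6

after li $t6, 26: $t6=26
after li $t1, 19: $t1=19
after and $t1, $t6, 7: $t1=26&7=2
after lw $t6, (40): $t6=M[40]=30
after xor $t1, $t1, 4: $t1=2^4=6
After step 5: $t1 = 6.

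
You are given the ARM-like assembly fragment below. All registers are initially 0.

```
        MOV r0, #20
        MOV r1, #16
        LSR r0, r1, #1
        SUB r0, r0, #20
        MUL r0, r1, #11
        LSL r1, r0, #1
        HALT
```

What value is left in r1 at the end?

352

after MOV r0, #20: r0=20
after MOV r1, #16: r1=16
after LSR r0, r1, #1: r0=16>>1=8
after SUB r0, r0, #20: r0=8-20=-12
after MUL r0, r1, #11: r0=16*11=176
after LSL r1, r0, #1: r1=176<<1=352
halt.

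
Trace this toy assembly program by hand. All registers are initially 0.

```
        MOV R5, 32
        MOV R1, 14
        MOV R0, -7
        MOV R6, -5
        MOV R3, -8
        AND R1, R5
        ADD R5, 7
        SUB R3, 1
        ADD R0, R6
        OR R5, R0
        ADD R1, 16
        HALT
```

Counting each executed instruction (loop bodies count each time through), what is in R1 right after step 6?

MOV R5, 32 → R5=32
MOV R1, 14 → R1=14
MOV R0, -7 → R0=-7
MOV R6, -5 → R6=-5
MOV R3, -8 → R3=-8
AND R1, R5 → R1=14&32=0
After step 6: R1 = 0.

0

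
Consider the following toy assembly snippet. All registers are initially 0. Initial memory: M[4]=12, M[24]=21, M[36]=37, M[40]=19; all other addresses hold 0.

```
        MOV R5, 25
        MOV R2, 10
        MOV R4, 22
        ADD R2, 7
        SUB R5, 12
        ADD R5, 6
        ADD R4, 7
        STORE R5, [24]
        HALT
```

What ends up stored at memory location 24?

R5=25
R2=10
R4=22
R2=10+7=17
R5=25-12=13
R5=13+6=19
R4=22+7=29
STORE R5, [24] → M[24]=19
halt.

19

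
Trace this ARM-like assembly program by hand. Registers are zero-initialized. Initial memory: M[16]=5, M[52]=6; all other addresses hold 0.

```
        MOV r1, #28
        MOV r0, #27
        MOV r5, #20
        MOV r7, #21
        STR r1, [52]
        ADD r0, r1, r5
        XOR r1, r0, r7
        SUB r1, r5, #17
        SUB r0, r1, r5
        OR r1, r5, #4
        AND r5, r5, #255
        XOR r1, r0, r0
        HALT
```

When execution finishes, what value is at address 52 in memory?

MOV r1, #28 → r1=28
MOV r0, #27 → r0=27
MOV r5, #20 → r5=20
MOV r7, #21 → r7=21
STR r1, [52] → M[52]=28
ADD r0, r1, r5 → r0=28+20=48
XOR r1, r0, r7 → r1=48^21=37
SUB r1, r5, #17 → r1=20-17=3
SUB r0, r1, r5 → r0=3-20=-17
OR r1, r5, #4 → r1=20|4=20
AND r5, r5, #255 → r5=20&255=20
XOR r1, r0, r0 → r1=(-17)^(-17)=0
halt.

28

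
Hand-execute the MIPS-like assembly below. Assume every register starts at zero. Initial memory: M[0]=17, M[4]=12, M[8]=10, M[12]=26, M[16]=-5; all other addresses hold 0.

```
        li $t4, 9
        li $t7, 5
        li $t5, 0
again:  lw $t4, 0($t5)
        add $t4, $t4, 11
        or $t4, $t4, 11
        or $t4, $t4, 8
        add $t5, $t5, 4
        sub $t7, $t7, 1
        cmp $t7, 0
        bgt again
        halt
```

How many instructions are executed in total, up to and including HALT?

44

li $t4, 9 → $t4=9
li $t7, 5 → $t7=5
li $t5, 0 → $t5=0
lw $t4, 0($t5) → $t4=M[0]=17
add $t4, $t4, 11 → $t4=17+11=28
or $t4, $t4, 11 → $t4=28|11=31
or $t4, $t4, 8 → $t4=31|8=31
add $t5, $t5, 4 → $t5=0+4=4
sub $t7, $t7, 1 → $t7=5-1=4
cmp $t7, 0  (cmp 4,0)
bgt again: taken
lw $t4, 0($t5) → $t4=M[4]=12
add $t4, $t4, 11 → $t4=12+11=23
or $t4, $t4, 11 → $t4=23|11=31
or $t4, $t4, 8 → $t4=31|8=31
add $t5, $t5, 4 → $t5=4+4=8
sub $t7, $t7, 1 → $t7=4-1=3
cmp $t7, 0  (cmp 3,0)
bgt again: taken
lw $t4, 0($t5) → $t4=M[8]=10
add $t4, $t4, 11 → $t4=10+11=21
or $t4, $t4, 11 → $t4=21|11=31
or $t4, $t4, 8 → $t4=31|8=31
add $t5, $t5, 4 → $t5=8+4=12
sub $t7, $t7, 1 → $t7=3-1=2
cmp $t7, 0  (cmp 2,0)
bgt again: taken
lw $t4, 0($t5) → $t4=M[12]=26
add $t4, $t4, 11 → $t4=26+11=37
or $t4, $t4, 11 → $t4=37|11=47
or $t4, $t4, 8 → $t4=47|8=47
add $t5, $t5, 4 → $t5=12+4=16
sub $t7, $t7, 1 → $t7=2-1=1
cmp $t7, 0  (cmp 1,0)
bgt again: taken
lw $t4, 0($t5) → $t4=M[16]=-5
add $t4, $t4, 11 → $t4=(-5)+11=6
or $t4, $t4, 11 → $t4=6|11=15
or $t4, $t4, 8 → $t4=15|8=15
add $t5, $t5, 4 → $t5=16+4=20
sub $t7, $t7, 1 → $t7=1-1=0
cmp $t7, 0  (cmp 0,0)
bgt again: not taken
halt.
Total executed instructions: 44.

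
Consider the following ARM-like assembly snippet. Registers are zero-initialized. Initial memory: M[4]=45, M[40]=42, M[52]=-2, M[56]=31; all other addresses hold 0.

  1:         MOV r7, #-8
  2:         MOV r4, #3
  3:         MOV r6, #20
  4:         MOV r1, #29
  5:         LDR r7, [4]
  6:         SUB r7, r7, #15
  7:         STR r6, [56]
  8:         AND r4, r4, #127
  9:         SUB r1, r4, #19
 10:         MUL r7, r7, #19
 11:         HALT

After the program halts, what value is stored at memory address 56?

MOV r7, #-8 → r7=-8
MOV r4, #3 → r4=3
MOV r6, #20 → r6=20
MOV r1, #29 → r1=29
LDR r7, [4] → r7=M[4]=45
SUB r7, r7, #15 → r7=45-15=30
STR r6, [56] → M[56]=20
AND r4, r4, #127 → r4=3&127=3
SUB r1, r4, #19 → r1=3-19=-16
MUL r7, r7, #19 → r7=30*19=570
halt.

20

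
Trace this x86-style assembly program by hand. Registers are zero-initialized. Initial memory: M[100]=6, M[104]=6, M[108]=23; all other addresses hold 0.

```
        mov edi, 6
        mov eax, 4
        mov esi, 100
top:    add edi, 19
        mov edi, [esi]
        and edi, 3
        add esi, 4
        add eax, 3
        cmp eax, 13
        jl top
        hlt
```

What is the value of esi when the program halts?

112

edi=6
eax=4
esi=100
edi=6+19=25
edi=M[100]=6
edi=6&3=2
esi=100+4=104
eax=4+3=7
cmp eax, 13  (cmp 7,13)
jl top: taken
edi=2+19=21
edi=M[104]=6
edi=6&3=2
esi=104+4=108
eax=7+3=10
cmp eax, 13  (cmp 10,13)
jl top: taken
edi=2+19=21
edi=M[108]=23
edi=23&3=3
esi=108+4=112
eax=10+3=13
cmp eax, 13  (cmp 13,13)
jl top: not taken
halt.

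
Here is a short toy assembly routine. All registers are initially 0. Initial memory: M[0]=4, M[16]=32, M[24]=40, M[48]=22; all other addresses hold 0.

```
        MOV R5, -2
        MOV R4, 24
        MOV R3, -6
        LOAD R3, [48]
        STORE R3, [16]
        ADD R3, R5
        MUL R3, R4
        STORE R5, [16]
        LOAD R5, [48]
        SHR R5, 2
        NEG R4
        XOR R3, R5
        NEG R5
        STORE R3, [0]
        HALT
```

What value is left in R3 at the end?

485

MOV R5, -2 → R5=-2
MOV R4, 24 → R4=24
MOV R3, -6 → R3=-6
LOAD R3, [48] → R3=M[48]=22
STORE R3, [16] → M[16]=22
ADD R3, R5 → R3=22+(-2)=20
MUL R3, R4 → R3=20*24=480
STORE R5, [16] → M[16]=-2
LOAD R5, [48] → R5=M[48]=22
SHR R5, 2 → R5=22>>2=5
NEG R4 → R4=-(24)=-24
XOR R3, R5 → R3=480^5=485
NEG R5 → R5=-(5)=-5
STORE R3, [0] → M[0]=485
halt.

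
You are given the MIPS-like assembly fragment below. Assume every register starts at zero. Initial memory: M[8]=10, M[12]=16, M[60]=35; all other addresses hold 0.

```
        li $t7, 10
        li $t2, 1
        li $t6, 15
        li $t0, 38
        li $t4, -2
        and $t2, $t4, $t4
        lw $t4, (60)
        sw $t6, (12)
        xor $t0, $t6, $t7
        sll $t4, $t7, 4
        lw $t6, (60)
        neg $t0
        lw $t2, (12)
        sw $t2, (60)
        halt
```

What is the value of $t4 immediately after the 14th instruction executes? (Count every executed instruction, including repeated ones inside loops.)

after li $t7, 10: $t7=10
after li $t2, 1: $t2=1
after li $t6, 15: $t6=15
after li $t0, 38: $t0=38
after li $t4, -2: $t4=-2
after and $t2, $t4, $t4: $t2=(-2)&(-2)=-2
after lw $t4, (60): $t4=M[60]=35
sw $t6, (12) → M[12]=15
after xor $t0, $t6, $t7: $t0=15^10=5
after sll $t4, $t7, 4: $t4=10<<4=160
after lw $t6, (60): $t6=M[60]=35
after neg $t0: $t0=-(5)=-5
after lw $t2, (12): $t2=M[12]=15
sw $t2, (60) → M[60]=15
After step 14: $t4 = 160.

160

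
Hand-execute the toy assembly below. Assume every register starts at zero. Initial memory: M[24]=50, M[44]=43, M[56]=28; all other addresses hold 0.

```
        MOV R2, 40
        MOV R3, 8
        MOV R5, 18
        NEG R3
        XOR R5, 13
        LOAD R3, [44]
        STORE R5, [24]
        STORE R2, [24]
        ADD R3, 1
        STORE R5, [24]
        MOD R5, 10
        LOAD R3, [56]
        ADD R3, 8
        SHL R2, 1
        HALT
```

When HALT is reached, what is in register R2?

80

after MOV R2, 40: R2=40
after MOV R3, 8: R3=8
after MOV R5, 18: R5=18
after NEG R3: R3=-(8)=-8
after XOR R5, 13: R5=18^13=31
after LOAD R3, [44]: R3=M[44]=43
STORE R5, [24] → M[24]=31
STORE R2, [24] → M[24]=40
after ADD R3, 1: R3=43+1=44
STORE R5, [24] → M[24]=31
after MOD R5, 10: R5=31%10=1
after LOAD R3, [56]: R3=M[56]=28
after ADD R3, 8: R3=28+8=36
after SHL R2, 1: R2=40<<1=80
halt.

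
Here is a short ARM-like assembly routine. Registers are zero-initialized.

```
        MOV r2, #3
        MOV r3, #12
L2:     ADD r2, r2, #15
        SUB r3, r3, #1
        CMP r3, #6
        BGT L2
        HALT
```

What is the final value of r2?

MOV r2, #3 → r2=3
MOV r3, #12 → r3=12
ADD r2, r2, #15 → r2=3+15=18
SUB r3, r3, #1 → r3=12-1=11
CMP r3, #6  (cmp 11,6)
BGT L2: taken
ADD r2, r2, #15 → r2=18+15=33
SUB r3, r3, #1 → r3=11-1=10
CMP r3, #6  (cmp 10,6)
BGT L2: taken
ADD r2, r2, #15 → r2=33+15=48
SUB r3, r3, #1 → r3=10-1=9
CMP r3, #6  (cmp 9,6)
BGT L2: taken
ADD r2, r2, #15 → r2=48+15=63
SUB r3, r3, #1 → r3=9-1=8
CMP r3, #6  (cmp 8,6)
BGT L2: taken
ADD r2, r2, #15 → r2=63+15=78
SUB r3, r3, #1 → r3=8-1=7
CMP r3, #6  (cmp 7,6)
BGT L2: taken
ADD r2, r2, #15 → r2=78+15=93
SUB r3, r3, #1 → r3=7-1=6
CMP r3, #6  (cmp 6,6)
BGT L2: not taken
halt.

93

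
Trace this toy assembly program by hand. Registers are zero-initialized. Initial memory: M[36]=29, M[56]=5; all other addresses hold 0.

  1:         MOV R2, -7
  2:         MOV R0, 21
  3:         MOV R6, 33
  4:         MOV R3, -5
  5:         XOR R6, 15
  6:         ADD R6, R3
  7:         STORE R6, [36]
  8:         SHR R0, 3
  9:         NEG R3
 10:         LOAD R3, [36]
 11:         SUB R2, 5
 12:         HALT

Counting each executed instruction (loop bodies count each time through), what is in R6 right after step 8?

R2=-7
R0=21
R6=33
R3=-5
R6=33^15=46
R6=46+(-5)=41
STORE R6, [36] → M[36]=41
R0=21>>3=2
After step 8: R6 = 41.

41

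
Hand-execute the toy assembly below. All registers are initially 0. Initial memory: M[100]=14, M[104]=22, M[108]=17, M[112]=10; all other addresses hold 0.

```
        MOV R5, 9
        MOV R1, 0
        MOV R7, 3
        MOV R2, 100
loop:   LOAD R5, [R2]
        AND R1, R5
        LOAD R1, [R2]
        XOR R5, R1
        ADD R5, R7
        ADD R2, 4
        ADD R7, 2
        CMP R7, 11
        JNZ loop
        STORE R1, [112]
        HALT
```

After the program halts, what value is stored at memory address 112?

after MOV R5, 9: R5=9
after MOV R1, 0: R1=0
after MOV R7, 3: R7=3
after MOV R2, 100: R2=100
after LOAD R5, [R2]: R5=M[100]=14
after AND R1, R5: R1=0&14=0
after LOAD R1, [R2]: R1=M[100]=14
after XOR R5, R1: R5=14^14=0
after ADD R5, R7: R5=0+3=3
after ADD R2, 4: R2=100+4=104
after ADD R7, 2: R7=3+2=5
CMP R7, 11  (cmp 5,11)
JNZ loop: taken
after LOAD R5, [R2]: R5=M[104]=22
after AND R1, R5: R1=14&22=6
after LOAD R1, [R2]: R1=M[104]=22
after XOR R5, R1: R5=22^22=0
after ADD R5, R7: R5=0+5=5
after ADD R2, 4: R2=104+4=108
after ADD R7, 2: R7=5+2=7
CMP R7, 11  (cmp 7,11)
JNZ loop: taken
after LOAD R5, [R2]: R5=M[108]=17
after AND R1, R5: R1=22&17=16
after LOAD R1, [R2]: R1=M[108]=17
after XOR R5, R1: R5=17^17=0
after ADD R5, R7: R5=0+7=7
after ADD R2, 4: R2=108+4=112
after ADD R7, 2: R7=7+2=9
CMP R7, 11  (cmp 9,11)
JNZ loop: taken
after LOAD R5, [R2]: R5=M[112]=10
after AND R1, R5: R1=17&10=0
after LOAD R1, [R2]: R1=M[112]=10
after XOR R5, R1: R5=10^10=0
after ADD R5, R7: R5=0+9=9
after ADD R2, 4: R2=112+4=116
after ADD R7, 2: R7=9+2=11
CMP R7, 11  (cmp 11,11)
JNZ loop: not taken
STORE R1, [112] → M[112]=10
halt.

10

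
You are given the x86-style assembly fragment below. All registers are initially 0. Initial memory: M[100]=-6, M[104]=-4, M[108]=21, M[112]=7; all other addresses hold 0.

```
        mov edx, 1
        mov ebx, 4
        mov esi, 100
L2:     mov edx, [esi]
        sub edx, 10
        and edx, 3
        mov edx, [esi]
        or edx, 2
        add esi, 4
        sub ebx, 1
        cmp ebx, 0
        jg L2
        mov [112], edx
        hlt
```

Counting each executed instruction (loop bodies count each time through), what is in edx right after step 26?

23

after mov edx, 1: edx=1
after mov ebx, 4: ebx=4
after mov esi, 100: esi=100
after mov edx, [esi]: edx=M[100]=-6
after sub edx, 10: edx=(-6)-10=-16
after and edx, 3: edx=(-16)&3=0
after mov edx, [esi]: edx=M[100]=-6
after or edx, 2: edx=(-6)|2=-6
after add esi, 4: esi=100+4=104
after sub ebx, 1: ebx=4-1=3
cmp ebx, 0  (cmp 3,0)
jg L2: taken
after mov edx, [esi]: edx=M[104]=-4
after sub edx, 10: edx=(-4)-10=-14
after and edx, 3: edx=(-14)&3=2
after mov edx, [esi]: edx=M[104]=-4
after or edx, 2: edx=(-4)|2=-2
after add esi, 4: esi=104+4=108
after sub ebx, 1: ebx=3-1=2
cmp ebx, 0  (cmp 2,0)
jg L2: taken
after mov edx, [esi]: edx=M[108]=21
after sub edx, 10: edx=21-10=11
after and edx, 3: edx=11&3=3
after mov edx, [esi]: edx=M[108]=21
after or edx, 2: edx=21|2=23
After step 26: edx = 23.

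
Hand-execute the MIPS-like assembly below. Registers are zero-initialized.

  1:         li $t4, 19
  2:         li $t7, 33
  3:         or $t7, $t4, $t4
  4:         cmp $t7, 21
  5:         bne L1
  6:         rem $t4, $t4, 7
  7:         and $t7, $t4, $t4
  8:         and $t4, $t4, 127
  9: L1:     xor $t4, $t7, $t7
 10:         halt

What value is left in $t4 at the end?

0

li $t4, 19 → $t4=19
li $t7, 33 → $t7=33
or $t7, $t4, $t4 → $t7=19|19=19
cmp $t7, 21  (cmp 19,21)
bne L1: taken
xor $t4, $t7, $t7 → $t4=19^19=0
halt.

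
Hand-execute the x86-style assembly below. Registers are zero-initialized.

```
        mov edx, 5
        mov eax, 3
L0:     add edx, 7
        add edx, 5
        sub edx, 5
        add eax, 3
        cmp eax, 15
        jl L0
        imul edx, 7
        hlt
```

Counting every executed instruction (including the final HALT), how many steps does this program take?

edx=5
eax=3
edx=5+7=12
edx=12+5=17
edx=17-5=12
eax=3+3=6
cmp eax, 15  (cmp 6,15)
jl L0: taken
edx=12+7=19
edx=19+5=24
edx=24-5=19
eax=6+3=9
cmp eax, 15  (cmp 9,15)
jl L0: taken
edx=19+7=26
edx=26+5=31
edx=31-5=26
eax=9+3=12
cmp eax, 15  (cmp 12,15)
jl L0: taken
edx=26+7=33
edx=33+5=38
edx=38-5=33
eax=12+3=15
cmp eax, 15  (cmp 15,15)
jl L0: not taken
edx=33*7=231
halt.
Total executed instructions: 28.

28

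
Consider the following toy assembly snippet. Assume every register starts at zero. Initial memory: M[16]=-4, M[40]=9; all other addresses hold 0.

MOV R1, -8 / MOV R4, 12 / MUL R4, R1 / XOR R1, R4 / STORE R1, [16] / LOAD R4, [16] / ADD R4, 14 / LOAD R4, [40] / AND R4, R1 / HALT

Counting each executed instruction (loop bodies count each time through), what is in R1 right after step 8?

R1=-8
R4=12
R4=12*(-8)=-96
R1=(-8)^(-96)=88
STORE R1, [16] → M[16]=88
R4=M[16]=88
R4=88+14=102
R4=M[40]=9
After step 8: R1 = 88.

88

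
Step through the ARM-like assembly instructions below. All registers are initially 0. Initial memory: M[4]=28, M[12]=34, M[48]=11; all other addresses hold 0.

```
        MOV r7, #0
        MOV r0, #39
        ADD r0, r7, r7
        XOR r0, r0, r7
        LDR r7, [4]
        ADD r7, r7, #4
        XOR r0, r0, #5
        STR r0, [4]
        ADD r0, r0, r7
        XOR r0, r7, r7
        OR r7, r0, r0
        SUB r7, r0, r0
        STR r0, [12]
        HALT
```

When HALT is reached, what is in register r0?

r7=0
r0=39
r0=0+0=0
r0=0^0=0
r7=M[4]=28
r7=28+4=32
r0=0^5=5
STR r0, [4] → M[4]=5
r0=5+32=37
r0=32^32=0
r7=0|0=0
r7=0-0=0
STR r0, [12] → M[12]=0
halt.

0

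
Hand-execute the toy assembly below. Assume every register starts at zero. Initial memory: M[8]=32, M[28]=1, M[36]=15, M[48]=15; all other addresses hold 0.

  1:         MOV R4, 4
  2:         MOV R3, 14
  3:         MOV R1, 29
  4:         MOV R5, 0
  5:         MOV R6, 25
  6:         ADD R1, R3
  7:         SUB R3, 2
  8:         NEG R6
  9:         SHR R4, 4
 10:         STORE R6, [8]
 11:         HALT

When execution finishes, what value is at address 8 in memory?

-25

MOV R4, 4 → R4=4
MOV R3, 14 → R3=14
MOV R1, 29 → R1=29
MOV R5, 0 → R5=0
MOV R6, 25 → R6=25
ADD R1, R3 → R1=29+14=43
SUB R3, 2 → R3=14-2=12
NEG R6 → R6=-(25)=-25
SHR R4, 4 → R4=4>>4=0
STORE R6, [8] → M[8]=-25
halt.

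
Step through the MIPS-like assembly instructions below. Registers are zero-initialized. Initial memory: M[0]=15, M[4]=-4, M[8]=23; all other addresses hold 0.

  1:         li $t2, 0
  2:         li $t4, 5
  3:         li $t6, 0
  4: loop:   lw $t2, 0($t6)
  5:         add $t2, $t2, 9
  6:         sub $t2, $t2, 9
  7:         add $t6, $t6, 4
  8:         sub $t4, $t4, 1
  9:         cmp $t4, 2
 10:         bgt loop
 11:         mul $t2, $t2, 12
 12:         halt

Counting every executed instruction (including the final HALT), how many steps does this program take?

li $t2, 0 → $t2=0
li $t4, 5 → $t4=5
li $t6, 0 → $t6=0
lw $t2, 0($t6) → $t2=M[0]=15
add $t2, $t2, 9 → $t2=15+9=24
sub $t2, $t2, 9 → $t2=24-9=15
add $t6, $t6, 4 → $t6=0+4=4
sub $t4, $t4, 1 → $t4=5-1=4
cmp $t4, 2  (cmp 4,2)
bgt loop: taken
lw $t2, 0($t6) → $t2=M[4]=-4
add $t2, $t2, 9 → $t2=(-4)+9=5
sub $t2, $t2, 9 → $t2=5-9=-4
add $t6, $t6, 4 → $t6=4+4=8
sub $t4, $t4, 1 → $t4=4-1=3
cmp $t4, 2  (cmp 3,2)
bgt loop: taken
lw $t2, 0($t6) → $t2=M[8]=23
add $t2, $t2, 9 → $t2=23+9=32
sub $t2, $t2, 9 → $t2=32-9=23
add $t6, $t6, 4 → $t6=8+4=12
sub $t4, $t4, 1 → $t4=3-1=2
cmp $t4, 2  (cmp 2,2)
bgt loop: not taken
mul $t2, $t2, 12 → $t2=23*12=276
halt.
Total executed instructions: 26.

26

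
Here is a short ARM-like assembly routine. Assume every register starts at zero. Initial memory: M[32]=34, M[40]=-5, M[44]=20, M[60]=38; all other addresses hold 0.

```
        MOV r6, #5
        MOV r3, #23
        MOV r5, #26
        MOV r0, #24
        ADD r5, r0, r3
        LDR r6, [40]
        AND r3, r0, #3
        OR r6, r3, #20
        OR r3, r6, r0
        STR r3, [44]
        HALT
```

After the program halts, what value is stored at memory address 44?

r6=5
r3=23
r5=26
r0=24
r5=24+23=47
r6=M[40]=-5
r3=24&3=0
r6=0|20=20
r3=20|24=28
STR r3, [44] → M[44]=28
halt.

28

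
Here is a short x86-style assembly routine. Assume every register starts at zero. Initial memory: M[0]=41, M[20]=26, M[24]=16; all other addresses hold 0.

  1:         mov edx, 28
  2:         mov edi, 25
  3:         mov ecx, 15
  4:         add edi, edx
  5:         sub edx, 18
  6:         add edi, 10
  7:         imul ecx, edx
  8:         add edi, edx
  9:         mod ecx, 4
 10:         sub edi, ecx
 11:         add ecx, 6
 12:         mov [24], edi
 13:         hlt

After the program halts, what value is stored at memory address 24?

71

edx=28
edi=25
ecx=15
edi=25+28=53
edx=28-18=10
edi=53+10=63
ecx=15*10=150
edi=63+10=73
ecx=150%4=2
edi=73-2=71
ecx=2+6=8
mov [24], edi → M[24]=71
halt.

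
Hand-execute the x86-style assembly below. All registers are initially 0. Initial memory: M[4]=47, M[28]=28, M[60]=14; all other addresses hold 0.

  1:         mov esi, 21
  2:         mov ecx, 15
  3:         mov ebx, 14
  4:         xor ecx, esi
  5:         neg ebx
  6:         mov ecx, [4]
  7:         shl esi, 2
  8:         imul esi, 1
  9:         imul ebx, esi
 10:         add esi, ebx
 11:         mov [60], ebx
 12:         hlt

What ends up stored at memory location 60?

after mov esi, 21: esi=21
after mov ecx, 15: ecx=15
after mov ebx, 14: ebx=14
after xor ecx, esi: ecx=15^21=26
after neg ebx: ebx=-(14)=-14
after mov ecx, [4]: ecx=M[4]=47
after shl esi, 2: esi=21<<2=84
after imul esi, 1: esi=84*1=84
after imul ebx, esi: ebx=(-14)*84=-1176
after add esi, ebx: esi=84+(-1176)=-1092
mov [60], ebx → M[60]=-1176
halt.

-1176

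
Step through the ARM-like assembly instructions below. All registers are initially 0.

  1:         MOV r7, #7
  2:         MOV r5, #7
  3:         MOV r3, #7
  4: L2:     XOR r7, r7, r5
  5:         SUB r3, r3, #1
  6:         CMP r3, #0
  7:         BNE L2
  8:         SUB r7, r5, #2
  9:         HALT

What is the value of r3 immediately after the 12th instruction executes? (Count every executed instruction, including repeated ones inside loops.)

5

r7=7
r5=7
r3=7
r7=7^7=0
r3=7-1=6
CMP r3, #0  (cmp 6,0)
BNE L2: taken
r7=0^7=7
r3=6-1=5
CMP r3, #0  (cmp 5,0)
BNE L2: taken
r7=7^7=0
After step 12: r3 = 5.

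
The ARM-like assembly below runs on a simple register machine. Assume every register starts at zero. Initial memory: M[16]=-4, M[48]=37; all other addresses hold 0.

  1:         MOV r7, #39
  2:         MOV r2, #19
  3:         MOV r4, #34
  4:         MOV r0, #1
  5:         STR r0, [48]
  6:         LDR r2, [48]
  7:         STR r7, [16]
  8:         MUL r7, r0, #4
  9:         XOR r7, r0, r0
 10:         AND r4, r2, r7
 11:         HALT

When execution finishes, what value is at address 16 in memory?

39

MOV r7, #39 → r7=39
MOV r2, #19 → r2=19
MOV r4, #34 → r4=34
MOV r0, #1 → r0=1
STR r0, [48] → M[48]=1
LDR r2, [48] → r2=M[48]=1
STR r7, [16] → M[16]=39
MUL r7, r0, #4 → r7=1*4=4
XOR r7, r0, r0 → r7=1^1=0
AND r4, r2, r7 → r4=1&0=0
halt.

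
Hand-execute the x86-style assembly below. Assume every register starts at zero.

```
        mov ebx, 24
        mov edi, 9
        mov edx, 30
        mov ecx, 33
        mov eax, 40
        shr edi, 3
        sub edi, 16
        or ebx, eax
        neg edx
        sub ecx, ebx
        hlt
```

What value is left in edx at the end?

mov ebx, 24 → ebx=24
mov edi, 9 → edi=9
mov edx, 30 → edx=30
mov ecx, 33 → ecx=33
mov eax, 40 → eax=40
shr edi, 3 → edi=9>>3=1
sub edi, 16 → edi=1-16=-15
or ebx, eax → ebx=24|40=56
neg edx → edx=-(30)=-30
sub ecx, ebx → ecx=33-56=-23
halt.

-30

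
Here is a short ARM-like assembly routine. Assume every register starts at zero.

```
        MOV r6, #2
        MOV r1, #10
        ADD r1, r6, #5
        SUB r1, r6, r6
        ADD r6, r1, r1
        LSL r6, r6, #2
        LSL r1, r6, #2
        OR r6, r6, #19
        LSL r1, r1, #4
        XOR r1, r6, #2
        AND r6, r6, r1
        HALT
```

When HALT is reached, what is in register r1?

after MOV r6, #2: r6=2
after MOV r1, #10: r1=10
after ADD r1, r6, #5: r1=2+5=7
after SUB r1, r6, r6: r1=2-2=0
after ADD r6, r1, r1: r6=0+0=0
after LSL r6, r6, #2: r6=0<<2=0
after LSL r1, r6, #2: r1=0<<2=0
after OR r6, r6, #19: r6=0|19=19
after LSL r1, r1, #4: r1=0<<4=0
after XOR r1, r6, #2: r1=19^2=17
after AND r6, r6, r1: r6=19&17=17
halt.

17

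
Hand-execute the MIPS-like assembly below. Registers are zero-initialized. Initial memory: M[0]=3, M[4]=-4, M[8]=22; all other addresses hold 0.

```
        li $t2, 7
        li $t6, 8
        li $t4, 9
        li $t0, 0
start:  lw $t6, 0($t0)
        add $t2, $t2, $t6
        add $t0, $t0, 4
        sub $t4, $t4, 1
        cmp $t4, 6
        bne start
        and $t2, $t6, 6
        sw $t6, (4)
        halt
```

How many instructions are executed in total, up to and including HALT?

25

li $t2, 7 → $t2=7
li $t6, 8 → $t6=8
li $t4, 9 → $t4=9
li $t0, 0 → $t0=0
lw $t6, 0($t0) → $t6=M[0]=3
add $t2, $t2, $t6 → $t2=7+3=10
add $t0, $t0, 4 → $t0=0+4=4
sub $t4, $t4, 1 → $t4=9-1=8
cmp $t4, 6  (cmp 8,6)
bne start: taken
lw $t6, 0($t0) → $t6=M[4]=-4
add $t2, $t2, $t6 → $t2=10+(-4)=6
add $t0, $t0, 4 → $t0=4+4=8
sub $t4, $t4, 1 → $t4=8-1=7
cmp $t4, 6  (cmp 7,6)
bne start: taken
lw $t6, 0($t0) → $t6=M[8]=22
add $t2, $t2, $t6 → $t2=6+22=28
add $t0, $t0, 4 → $t0=8+4=12
sub $t4, $t4, 1 → $t4=7-1=6
cmp $t4, 6  (cmp 6,6)
bne start: not taken
and $t2, $t6, 6 → $t2=22&6=6
sw $t6, (4) → M[4]=22
halt.
Total executed instructions: 25.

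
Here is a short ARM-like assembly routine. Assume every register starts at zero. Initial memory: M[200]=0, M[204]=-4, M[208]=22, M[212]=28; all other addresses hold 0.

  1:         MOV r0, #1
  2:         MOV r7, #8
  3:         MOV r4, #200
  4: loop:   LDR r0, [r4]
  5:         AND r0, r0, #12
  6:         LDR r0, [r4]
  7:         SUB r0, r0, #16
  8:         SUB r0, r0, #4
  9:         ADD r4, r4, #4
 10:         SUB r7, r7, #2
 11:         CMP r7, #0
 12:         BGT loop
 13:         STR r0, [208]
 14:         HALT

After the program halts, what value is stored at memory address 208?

after MOV r0, #1: r0=1
after MOV r7, #8: r7=8
after MOV r4, #200: r4=200
after LDR r0, [r4]: r0=M[200]=0
after AND r0, r0, #12: r0=0&12=0
after LDR r0, [r4]: r0=M[200]=0
after SUB r0, r0, #16: r0=0-16=-16
after SUB r0, r0, #4: r0=(-16)-4=-20
after ADD r4, r4, #4: r4=200+4=204
after SUB r7, r7, #2: r7=8-2=6
CMP r7, #0  (cmp 6,0)
BGT loop: taken
after LDR r0, [r4]: r0=M[204]=-4
after AND r0, r0, #12: r0=(-4)&12=12
after LDR r0, [r4]: r0=M[204]=-4
after SUB r0, r0, #16: r0=(-4)-16=-20
after SUB r0, r0, #4: r0=(-20)-4=-24
after ADD r4, r4, #4: r4=204+4=208
after SUB r7, r7, #2: r7=6-2=4
CMP r7, #0  (cmp 4,0)
BGT loop: taken
after LDR r0, [r4]: r0=M[208]=22
after AND r0, r0, #12: r0=22&12=4
after LDR r0, [r4]: r0=M[208]=22
after SUB r0, r0, #16: r0=22-16=6
after SUB r0, r0, #4: r0=6-4=2
after ADD r4, r4, #4: r4=208+4=212
after SUB r7, r7, #2: r7=4-2=2
CMP r7, #0  (cmp 2,0)
BGT loop: taken
after LDR r0, [r4]: r0=M[212]=28
after AND r0, r0, #12: r0=28&12=12
after LDR r0, [r4]: r0=M[212]=28
after SUB r0, r0, #16: r0=28-16=12
after SUB r0, r0, #4: r0=12-4=8
after ADD r4, r4, #4: r4=212+4=216
after SUB r7, r7, #2: r7=2-2=0
CMP r7, #0  (cmp 0,0)
BGT loop: not taken
STR r0, [208] → M[208]=8
halt.

8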